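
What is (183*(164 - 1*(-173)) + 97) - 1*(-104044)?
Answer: 165812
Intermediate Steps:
(183*(164 - 1*(-173)) + 97) - 1*(-104044) = (183*(164 + 173) + 97) + 104044 = (183*337 + 97) + 104044 = (61671 + 97) + 104044 = 61768 + 104044 = 165812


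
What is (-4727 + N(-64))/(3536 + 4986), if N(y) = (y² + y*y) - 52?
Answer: 3413/8522 ≈ 0.40049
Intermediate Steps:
N(y) = -52 + 2*y² (N(y) = (y² + y²) - 52 = 2*y² - 52 = -52 + 2*y²)
(-4727 + N(-64))/(3536 + 4986) = (-4727 + (-52 + 2*(-64)²))/(3536 + 4986) = (-4727 + (-52 + 2*4096))/8522 = (-4727 + (-52 + 8192))*(1/8522) = (-4727 + 8140)*(1/8522) = 3413*(1/8522) = 3413/8522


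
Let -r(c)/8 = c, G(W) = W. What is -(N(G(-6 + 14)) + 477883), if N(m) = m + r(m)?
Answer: -477827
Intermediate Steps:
r(c) = -8*c
N(m) = -7*m (N(m) = m - 8*m = -7*m)
-(N(G(-6 + 14)) + 477883) = -(-7*(-6 + 14) + 477883) = -(-7*8 + 477883) = -(-56 + 477883) = -1*477827 = -477827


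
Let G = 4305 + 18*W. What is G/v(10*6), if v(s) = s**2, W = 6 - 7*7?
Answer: 1177/1200 ≈ 0.98083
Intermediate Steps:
W = -43 (W = 6 - 49 = -43)
G = 3531 (G = 4305 + 18*(-43) = 4305 - 774 = 3531)
G/v(10*6) = 3531/((10*6)**2) = 3531/(60**2) = 3531/3600 = 3531*(1/3600) = 1177/1200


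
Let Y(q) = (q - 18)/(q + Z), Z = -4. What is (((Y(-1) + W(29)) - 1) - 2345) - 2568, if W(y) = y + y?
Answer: -24261/5 ≈ -4852.2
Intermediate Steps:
W(y) = 2*y
Y(q) = (-18 + q)/(-4 + q) (Y(q) = (q - 18)/(q - 4) = (-18 + q)/(-4 + q))
(((Y(-1) + W(29)) - 1) - 2345) - 2568 = ((((-18 - 1)/(-4 - 1) + 2*29) - 1) - 2345) - 2568 = (((-19/(-5) + 58) - 1) - 2345) - 2568 = (((-1/5*(-19) + 58) - 1) - 2345) - 2568 = (((19/5 + 58) - 1) - 2345) - 2568 = ((309/5 - 1) - 2345) - 2568 = (304/5 - 2345) - 2568 = -11421/5 - 2568 = -24261/5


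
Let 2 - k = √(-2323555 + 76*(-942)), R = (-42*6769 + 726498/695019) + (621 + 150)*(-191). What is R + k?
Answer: -99979862695/231673 - I*√2395147 ≈ -4.3156e+5 - 1547.6*I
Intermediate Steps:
R = -99980326041/231673 (R = (-284298 + 726498*(1/695019)) + 771*(-191) = (-284298 + 242166/231673) - 147261 = -65863928388/231673 - 147261 = -99980326041/231673 ≈ -4.3156e+5)
k = 2 - I*√2395147 (k = 2 - √(-2323555 + 76*(-942)) = 2 - √(-2323555 - 71592) = 2 - √(-2395147) = 2 - I*√2395147 ≈ 2.0 - 1547.6*I)
R + k = -99980326041/231673 + (2 - I*√2395147) = -99979862695/231673 - I*√2395147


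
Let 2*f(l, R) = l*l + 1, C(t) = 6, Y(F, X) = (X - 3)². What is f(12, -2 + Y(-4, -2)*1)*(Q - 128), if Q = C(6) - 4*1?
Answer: -9135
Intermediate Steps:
Y(F, X) = (-3 + X)²
f(l, R) = ½ + l²/2 (f(l, R) = (l*l + 1)/2 = (l² + 1)/2 = (1 + l²)/2 = ½ + l²/2)
Q = 2 (Q = 6 - 4*1 = 6 - 4 = 2)
f(12, -2 + Y(-4, -2)*1)*(Q - 128) = (½ + (½)*12²)*(2 - 128) = (½ + (½)*144)*(-126) = (½ + 72)*(-126) = (145/2)*(-126) = -9135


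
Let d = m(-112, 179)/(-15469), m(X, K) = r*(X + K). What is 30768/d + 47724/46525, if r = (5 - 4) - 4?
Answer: 7381197425108/3117175 ≈ 2.3679e+6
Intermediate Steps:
r = -3 (r = 1 - 4 = -3)
m(X, K) = -3*K - 3*X (m(X, K) = -3*(X + K) = -3*(K + X) = -3*K - 3*X)
d = 201/15469 (d = (-3*179 - 3*(-112))/(-15469) = (-537 + 336)*(-1/15469) = -201*(-1/15469) = 201/15469 ≈ 0.012994)
30768/d + 47724/46525 = 30768/(201/15469) + 47724/46525 = 30768*(15469/201) + 47724*(1/46525) = 158650064/67 + 47724/46525 = 7381197425108/3117175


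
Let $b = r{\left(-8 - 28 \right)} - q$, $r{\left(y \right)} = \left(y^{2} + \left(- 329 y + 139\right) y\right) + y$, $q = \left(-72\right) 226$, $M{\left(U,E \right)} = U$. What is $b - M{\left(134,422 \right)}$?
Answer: $-413990$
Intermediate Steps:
$q = -16272$
$r{\left(y \right)} = y + y^{2} + y \left(139 - 329 y\right)$ ($r{\left(y \right)} = \left(y^{2} + \left(139 - 329 y\right) y\right) + y = \left(y^{2} + y \left(139 - 329 y\right)\right) + y = y + y^{2} + y \left(139 - 329 y\right)$)
$b = -413856$ ($b = 4 \left(-8 - 28\right) \left(35 - 82 \left(-8 - 28\right)\right) - -16272 = 4 \left(-8 - 28\right) \left(35 - 82 \left(-8 - 28\right)\right) + 16272 = 4 \left(-36\right) \left(35 - -2952\right) + 16272 = 4 \left(-36\right) \left(35 + 2952\right) + 16272 = 4 \left(-36\right) 2987 + 16272 = -430128 + 16272 = -413856$)
$b - M{\left(134,422 \right)} = -413856 - 134 = -413990$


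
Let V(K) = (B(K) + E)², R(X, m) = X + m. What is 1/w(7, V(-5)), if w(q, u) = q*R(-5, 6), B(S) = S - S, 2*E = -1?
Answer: ⅐ ≈ 0.14286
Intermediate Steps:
E = -½ (E = (½)*(-1) = -½ ≈ -0.50000)
B(S) = 0
V(K) = ¼ (V(K) = (0 - ½)² = (-½)² = ¼)
w(q, u) = q (w(q, u) = q*(-5 + 6) = q*1 = q)
1/w(7, V(-5)) = 1/7 = ⅐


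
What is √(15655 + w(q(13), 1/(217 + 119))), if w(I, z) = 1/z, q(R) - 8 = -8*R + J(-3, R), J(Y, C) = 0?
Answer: √15991 ≈ 126.46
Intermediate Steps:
q(R) = 8 - 8*R (q(R) = 8 + (-8*R + 0) = 8 - 8*R)
√(15655 + w(q(13), 1/(217 + 119))) = √(15655 + 1/(1/(217 + 119))) = √(15655 + 1/(1/336)) = √(15655 + 336) = √15991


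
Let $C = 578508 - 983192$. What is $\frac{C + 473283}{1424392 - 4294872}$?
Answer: $- \frac{68599}{2870480} \approx -0.023898$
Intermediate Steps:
$C = -404684$
$\frac{C + 473283}{1424392 - 4294872} = \frac{-404684 + 473283}{1424392 - 4294872} = \frac{68599}{-2870480} = 68599 \left(- \frac{1}{2870480}\right) = - \frac{68599}{2870480}$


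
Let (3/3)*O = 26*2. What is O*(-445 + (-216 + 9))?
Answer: -33904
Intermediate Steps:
O = 52 (O = 26*2 = 52)
O*(-445 + (-216 + 9)) = 52*(-445 + (-216 + 9)) = 52*(-445 - 207) = 52*(-652) = -33904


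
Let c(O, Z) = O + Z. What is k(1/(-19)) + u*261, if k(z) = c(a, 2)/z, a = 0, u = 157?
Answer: 40939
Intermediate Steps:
k(z) = 2/z (k(z) = (0 + 2)/z = 2/z)
k(1/(-19)) + u*261 = 2/(1/(-19)) + 157*261 = 2/(-1/19) + 40977 = 2*(-19) + 40977 = -38 + 40977 = 40939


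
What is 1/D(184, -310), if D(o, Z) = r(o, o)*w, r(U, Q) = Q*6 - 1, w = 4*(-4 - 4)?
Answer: -1/35296 ≈ -2.8332e-5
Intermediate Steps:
w = -32 (w = 4*(-8) = -32)
r(U, Q) = -1 + 6*Q (r(U, Q) = 6*Q - 1 = -1 + 6*Q)
D(o, Z) = 32 - 192*o (D(o, Z) = (-1 + 6*o)*(-32) = 32 - 192*o)
1/D(184, -310) = 1/(32 - 192*184) = 1/(32 - 35328) = 1/(-35296) = -1/35296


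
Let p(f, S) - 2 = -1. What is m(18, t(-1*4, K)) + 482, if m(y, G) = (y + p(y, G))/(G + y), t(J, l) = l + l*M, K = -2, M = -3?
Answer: 10623/22 ≈ 482.86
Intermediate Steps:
p(f, S) = 1 (p(f, S) = 2 - 1 = 1)
t(J, l) = -2*l (t(J, l) = l + l*(-3) = l - 3*l = -2*l)
m(y, G) = (1 + y)/(G + y) (m(y, G) = (y + 1)/(G + y) = (1 + y)/(G + y))
m(18, t(-1*4, K)) + 482 = (1 + 18)/(-2*(-2) + 18) + 482 = 19/(4 + 18) + 482 = 19/22 + 482 = 10623/22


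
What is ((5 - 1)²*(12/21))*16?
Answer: 1024/7 ≈ 146.29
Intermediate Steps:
((5 - 1)²*(12/21))*16 = (4²*(12*(1/21)))*16 = (16*(4/7))*16 = (64/7)*16 = 1024/7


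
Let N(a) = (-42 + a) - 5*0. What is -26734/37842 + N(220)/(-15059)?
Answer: -204661591/284931339 ≈ -0.71828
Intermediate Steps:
N(a) = -42 + a (N(a) = (-42 + a) + 0 = -42 + a)
-26734/37842 + N(220)/(-15059) = -26734/37842 + (-42 + 220)/(-15059) = -26734*1/37842 + 178*(-1/15059) = -13367/18921 - 178/15059 = -204661591/284931339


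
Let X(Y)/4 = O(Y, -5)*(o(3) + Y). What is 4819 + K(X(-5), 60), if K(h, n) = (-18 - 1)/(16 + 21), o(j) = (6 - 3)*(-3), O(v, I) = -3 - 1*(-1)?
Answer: 178284/37 ≈ 4818.5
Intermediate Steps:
O(v, I) = -2 (O(v, I) = -3 + 1 = -2)
o(j) = -9 (o(j) = 3*(-3) = -9)
X(Y) = 72 - 8*Y (X(Y) = 4*(-2*(-9 + Y)) = 4*(18 - 2*Y) = 72 - 8*Y)
K(h, n) = -19/37
4819 + K(X(-5), 60) = 4819 - 19/37 = 178284/37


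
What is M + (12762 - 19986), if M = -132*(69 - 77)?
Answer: -6168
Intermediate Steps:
M = 1056 (M = -132*(-8) = 1056)
M + (12762 - 19986) = 1056 + (12762 - 19986) = 1056 - 7224 = -6168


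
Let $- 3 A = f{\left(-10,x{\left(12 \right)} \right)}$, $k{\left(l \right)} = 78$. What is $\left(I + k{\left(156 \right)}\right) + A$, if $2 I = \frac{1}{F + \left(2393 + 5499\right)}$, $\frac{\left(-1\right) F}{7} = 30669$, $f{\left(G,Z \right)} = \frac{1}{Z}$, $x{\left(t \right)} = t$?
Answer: $\frac{580462319}{7444476} \approx 77.972$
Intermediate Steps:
$F = -214683$ ($F = \left(-7\right) 30669 = -214683$)
$I = - \frac{1}{413582}$ ($I = \frac{1}{2 \left(-214683 + \left(2393 + 5499\right)\right)} = \frac{1}{2 \left(-214683 + 7892\right)} = \frac{1}{2 \left(-206791\right)} = \frac{1}{2} \left(- \frac{1}{206791}\right) = - \frac{1}{413582} \approx -2.4179 \cdot 10^{-6}$)
$A = - \frac{1}{36}$ ($A = - \frac{1}{3 \cdot 12} = \left(- \frac{1}{3}\right) \frac{1}{12} = - \frac{1}{36} \approx -0.027778$)
$\left(I + k{\left(156 \right)}\right) + A = \left(- \frac{1}{413582} + 78\right) - \frac{1}{36} = \frac{32259395}{413582} - \frac{1}{36} = \frac{580462319}{7444476}$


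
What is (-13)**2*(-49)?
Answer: -8281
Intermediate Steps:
(-13)**2*(-49) = 169*(-49) = -8281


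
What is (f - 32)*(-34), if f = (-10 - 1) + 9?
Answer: 1156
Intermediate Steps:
f = -2 (f = -11 + 9 = -2)
(f - 32)*(-34) = (-2 - 32)*(-34) = -34*(-34) = 1156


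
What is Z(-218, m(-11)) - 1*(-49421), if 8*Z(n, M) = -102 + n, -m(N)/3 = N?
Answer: 49381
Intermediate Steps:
m(N) = -3*N
Z(n, M) = -51/4 + n/8 (Z(n, M) = (-102 + n)/8 = -51/4 + n/8)
Z(-218, m(-11)) - 1*(-49421) = (-51/4 + (⅛)*(-218)) - 1*(-49421) = (-51/4 - 109/4) + 49421 = -40 + 49421 = 49381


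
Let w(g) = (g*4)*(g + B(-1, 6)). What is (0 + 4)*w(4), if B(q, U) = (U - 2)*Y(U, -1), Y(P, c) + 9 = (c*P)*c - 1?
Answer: -768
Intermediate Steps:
Y(P, c) = -10 + P*c² (Y(P, c) = -9 + ((c*P)*c - 1) = -9 + ((P*c)*c - 1) = -9 + (P*c² - 1) = -9 + (-1 + P*c²) = -10 + P*c²)
B(q, U) = (-10 + U)*(-2 + U) (B(q, U) = (U - 2)*(-10 + U*(-1)²) = (-2 + U)*(-10 + U*1) = (-2 + U)*(-10 + U) = (-10 + U)*(-2 + U))
w(g) = 4*g*(-16 + g) (w(g) = (g*4)*(g + (-10 + 6)*(-2 + 6)) = (4*g)*(g - 4*4) = (4*g)*(g - 16) = (4*g)*(-16 + g) = 4*g*(-16 + g))
(0 + 4)*w(4) = (0 + 4)*(4*4*(-16 + 4)) = 4*(4*4*(-12)) = 4*(-192) = -768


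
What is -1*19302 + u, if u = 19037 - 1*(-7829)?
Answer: 7564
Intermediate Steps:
u = 26866 (u = 19037 + 7829 = 26866)
-1*19302 + u = -1*19302 + 26866 = -19302 + 26866 = 7564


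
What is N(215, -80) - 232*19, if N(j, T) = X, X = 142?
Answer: -4266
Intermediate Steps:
N(j, T) = 142
N(215, -80) - 232*19 = 142 - 232*19 = 142 - 1*4408 = 142 - 4408 = -4266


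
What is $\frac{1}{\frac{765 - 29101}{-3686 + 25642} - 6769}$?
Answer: $- \frac{499}{3378375} \approx -0.0001477$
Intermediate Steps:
$\frac{1}{\frac{765 - 29101}{-3686 + 25642} - 6769} = \frac{1}{- \frac{28336}{21956} - 6769} = \frac{1}{\left(-28336\right) \frac{1}{21956} - 6769} = \frac{1}{- \frac{644}{499} - 6769} = \frac{1}{- \frac{3378375}{499}} = - \frac{499}{3378375}$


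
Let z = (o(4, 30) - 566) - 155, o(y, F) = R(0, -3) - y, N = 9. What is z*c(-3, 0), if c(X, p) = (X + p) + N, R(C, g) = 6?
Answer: -4314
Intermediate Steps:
c(X, p) = 9 + X + p (c(X, p) = (X + p) + 9 = 9 + X + p)
o(y, F) = 6 - y
z = -719 (z = ((6 - 1*4) - 566) - 155 = ((6 - 4) - 566) - 155 = (2 - 566) - 155 = -564 - 155 = -719)
z*c(-3, 0) = -719*(9 - 3 + 0) = -719*6 = -4314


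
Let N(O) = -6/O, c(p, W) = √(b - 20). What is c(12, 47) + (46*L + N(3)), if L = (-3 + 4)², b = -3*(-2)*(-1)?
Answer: 44 + I*√26 ≈ 44.0 + 5.099*I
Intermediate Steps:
b = -6 (b = 6*(-1) = -6)
c(p, W) = I*√26 (c(p, W) = √(-6 - 20) = √(-26) = I*√26)
L = 1 (L = 1² = 1)
c(12, 47) + (46*L + N(3)) = I*√26 + (46*1 - 6/3) = I*√26 + (46 - 6*⅓) = I*√26 + (46 - 2) = I*√26 + 44 = 44 + I*√26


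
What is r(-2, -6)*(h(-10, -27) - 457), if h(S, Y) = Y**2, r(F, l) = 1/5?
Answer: 272/5 ≈ 54.400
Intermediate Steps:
r(F, l) = 1/5
r(-2, -6)*(h(-10, -27) - 457) = ((-27)**2 - 457)/5 = (729 - 457)/5 = (1/5)*272 = 272/5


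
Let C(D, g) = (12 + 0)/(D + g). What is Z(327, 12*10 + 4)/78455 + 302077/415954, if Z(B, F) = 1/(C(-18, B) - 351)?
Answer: 23154362503269/31883096635390 ≈ 0.72623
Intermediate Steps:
C(D, g) = 12/(D + g)
Z(B, F) = 1/(-351 + 12/(-18 + B)) (Z(B, F) = 1/(12/(-18 + B) - 351) = 1/(-351 + 12/(-18 + B)))
Z(327, 12*10 + 4)/78455 + 302077/415954 = ((18 - 1*327)/(3*(-2110 + 117*327)))/78455 + 302077/415954 = ((18 - 327)/(3*(-2110 + 38259)))*(1/78455) + 302077*(1/415954) = ((1/3)*(-309)/36149)*(1/78455) + 302077/415954 = ((1/3)*(1/36149)*(-309))*(1/78455) + 302077/415954 = -103/36149*1/78455 + 302077/415954 = -103/2836069795 + 302077/415954 = 23154362503269/31883096635390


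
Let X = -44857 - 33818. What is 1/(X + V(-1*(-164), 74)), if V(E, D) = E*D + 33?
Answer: -1/66506 ≈ -1.5036e-5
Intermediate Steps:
V(E, D) = 33 + D*E (V(E, D) = D*E + 33 = 33 + D*E)
X = -78675
1/(X + V(-1*(-164), 74)) = 1/(-78675 + (33 + 74*(-1*(-164)))) = 1/(-78675 + (33 + 74*164)) = 1/(-78675 + (33 + 12136)) = 1/(-78675 + 12169) = 1/(-66506) = -1/66506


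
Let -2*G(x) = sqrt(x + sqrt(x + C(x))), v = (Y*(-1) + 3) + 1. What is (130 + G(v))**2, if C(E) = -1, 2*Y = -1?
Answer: (520 - sqrt(2)*sqrt(9 + sqrt(14)))**2/16 ≈ 16573.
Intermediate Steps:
Y = -1/2 (Y = (1/2)*(-1) = -1/2 ≈ -0.50000)
v = 9/2 (v = (-1/2*(-1) + 3) + 1 = (1/2 + 3) + 1 = 7/2 + 1 = 9/2 ≈ 4.5000)
G(x) = -sqrt(x + sqrt(-1 + x))/2 (G(x) = -sqrt(x + sqrt(x - 1))/2 = -sqrt(x + sqrt(-1 + x))/2)
(130 + G(v))**2 = (130 - sqrt(9/2 + sqrt(-1 + 9/2))/2)**2 = (130 - sqrt(9/2 + sqrt(7/2))/2)**2 = (130 - sqrt(9/2 + sqrt(14)/2)/2)**2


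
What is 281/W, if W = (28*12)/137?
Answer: 38497/336 ≈ 114.57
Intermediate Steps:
W = 336/137 (W = 336*(1/137) = 336/137 ≈ 2.4526)
281/W = 281/(336/137) = 281*(137/336) = 38497/336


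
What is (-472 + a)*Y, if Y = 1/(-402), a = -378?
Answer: 425/201 ≈ 2.1144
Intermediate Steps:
Y = -1/402 ≈ -0.0024876
(-472 + a)*Y = (-472 - 378)*(-1/402) = -850*(-1/402) = 425/201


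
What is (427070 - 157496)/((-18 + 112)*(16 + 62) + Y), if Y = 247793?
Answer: 269574/255125 ≈ 1.0566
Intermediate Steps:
(427070 - 157496)/((-18 + 112)*(16 + 62) + Y) = (427070 - 157496)/((-18 + 112)*(16 + 62) + 247793) = 269574/(94*78 + 247793) = 269574/(7332 + 247793) = 269574/255125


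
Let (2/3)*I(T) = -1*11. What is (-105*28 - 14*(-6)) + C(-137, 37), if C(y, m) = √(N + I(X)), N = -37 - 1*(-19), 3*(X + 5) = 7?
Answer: -2856 + I*√138/2 ≈ -2856.0 + 5.8737*I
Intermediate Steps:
X = -8/3 (X = -5 + (⅓)*7 = -5 + 7/3 = -8/3 ≈ -2.6667)
N = -18 (N = -37 + 19 = -18)
I(T) = -33/2 (I(T) = 3*(-1*11)/2 = (3/2)*(-11) = -33/2)
C(y, m) = I*√138/2 (C(y, m) = √(-18 - 33/2) = √(-69/2) = I*√138/2)
(-105*28 - 14*(-6)) + C(-137, 37) = (-105*28 - 14*(-6)) + I*√138/2 = (-2940 + 84) + I*√138/2 = -2856 + I*√138/2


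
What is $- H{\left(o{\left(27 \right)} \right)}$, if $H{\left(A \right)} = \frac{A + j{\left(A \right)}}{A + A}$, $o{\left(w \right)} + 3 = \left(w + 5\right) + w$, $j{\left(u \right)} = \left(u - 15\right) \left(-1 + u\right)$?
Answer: $- \frac{2311}{112} \approx -20.634$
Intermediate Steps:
$j{\left(u \right)} = \left(-1 + u\right) \left(-15 + u\right)$ ($j{\left(u \right)} = \left(-15 + u\right) \left(-1 + u\right) = \left(-1 + u\right) \left(-15 + u\right)$)
$o{\left(w \right)} = 2 + 2 w$ ($o{\left(w \right)} = -3 + \left(\left(w + 5\right) + w\right) = -3 + \left(\left(5 + w\right) + w\right) = -3 + \left(5 + 2 w\right) = 2 + 2 w$)
$H{\left(A \right)} = \frac{15 + A^{2} - 15 A}{2 A}$ ($H{\left(A \right)} = \frac{A + \left(15 + A^{2} - 16 A\right)}{A + A} = \frac{15 + A^{2} - 15 A}{2 A}$)
$- H{\left(o{\left(27 \right)} \right)} = - \frac{15 + \left(2 + 2 \cdot 27\right)^{2} - 15 \left(2 + 2 \cdot 27\right)}{2 \left(2 + 2 \cdot 27\right)} = - \frac{15 + \left(2 + 54\right)^{2} - 15 \left(2 + 54\right)}{2 \left(2 + 54\right)} = - \frac{15 + 56^{2} - 840}{2 \cdot 56} = - \frac{15 + 3136 - 840}{2 \cdot 56} = - \frac{2311}{2 \cdot 56} = \left(-1\right) \frac{2311}{112} = - \frac{2311}{112}$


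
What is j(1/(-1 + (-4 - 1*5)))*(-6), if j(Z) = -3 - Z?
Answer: 87/5 ≈ 17.400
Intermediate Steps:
j(1/(-1 + (-4 - 1*5)))*(-6) = (-3 - 1/(-1 + (-4 - 1*5)))*(-6) = (-3 - 1/(-1 + (-4 - 5)))*(-6) = (-3 - 1/(-1 - 9))*(-6) = (-3 - 1/(-10))*(-6) = (-3 - 1*(-⅒))*(-6) = (-3 + ⅒)*(-6) = -29/10*(-6) = 87/5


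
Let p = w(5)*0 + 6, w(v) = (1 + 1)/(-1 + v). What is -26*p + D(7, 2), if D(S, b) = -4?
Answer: -160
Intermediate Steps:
w(v) = 2/(-1 + v)
p = 6 (p = (2/(-1 + 5))*0 + 6 = (2/4)*0 + 6 = (2*(¼))*0 + 6 = (½)*0 + 6 = 0 + 6 = 6)
-26*p + D(7, 2) = -26*6 - 4 = -156 - 4 = -160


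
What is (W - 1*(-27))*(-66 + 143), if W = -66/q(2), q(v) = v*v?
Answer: 1617/2 ≈ 808.50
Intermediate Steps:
q(v) = v²
W = -33/2 (W = -66/(2²) = -66/4 = -66*¼ = -33/2 ≈ -16.500)
(W - 1*(-27))*(-66 + 143) = (-33/2 - 1*(-27))*(-66 + 143) = (-33/2 + 27)*77 = (21/2)*77 = 1617/2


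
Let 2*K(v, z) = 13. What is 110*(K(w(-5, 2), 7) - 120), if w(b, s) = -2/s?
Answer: -12485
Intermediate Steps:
K(v, z) = 13/2 (K(v, z) = (½)*13 = 13/2)
110*(K(w(-5, 2), 7) - 120) = 110*(13/2 - 120) = 110*(-227/2) = -12485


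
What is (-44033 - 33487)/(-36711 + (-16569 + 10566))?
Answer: 12920/7119 ≈ 1.8149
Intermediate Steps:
(-44033 - 33487)/(-36711 + (-16569 + 10566)) = -77520/(-36711 - 6003) = -77520/(-42714) = -77520*(-1/42714) = 12920/7119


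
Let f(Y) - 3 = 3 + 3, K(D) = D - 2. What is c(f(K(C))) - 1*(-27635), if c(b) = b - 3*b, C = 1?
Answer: 27617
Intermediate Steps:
K(D) = -2 + D
f(Y) = 9 (f(Y) = 3 + (3 + 3) = 3 + 6 = 9)
c(b) = -2*b
c(f(K(C))) - 1*(-27635) = -2*9 - 1*(-27635) = -18 + 27635 = 27617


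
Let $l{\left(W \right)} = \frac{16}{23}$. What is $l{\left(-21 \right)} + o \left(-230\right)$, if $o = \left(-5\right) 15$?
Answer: $\frac{396766}{23} \approx 17251.0$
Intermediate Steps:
$l{\left(W \right)} = \frac{16}{23}$ ($l{\left(W \right)} = 16 \cdot \frac{1}{23} = \frac{16}{23}$)
$o = -75$
$l{\left(-21 \right)} + o \left(-230\right) = \frac{16}{23} - -17250 = \frac{16}{23} + 17250 = \frac{396766}{23}$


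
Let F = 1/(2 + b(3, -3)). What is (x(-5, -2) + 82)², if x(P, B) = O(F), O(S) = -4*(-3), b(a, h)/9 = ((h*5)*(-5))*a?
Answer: 8836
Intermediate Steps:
b(a, h) = -225*a*h (b(a, h) = 9*(((h*5)*(-5))*a) = 9*(((5*h)*(-5))*a) = 9*((-25*h)*a) = 9*(-25*a*h) = -225*a*h)
F = 1/2027 (F = 1/(2 - 225*3*(-3)) = 1/(2 + 2025) = 1/2027 ≈ 0.00049334)
O(S) = 12
x(P, B) = 12
(x(-5, -2) + 82)² = (12 + 82)² = 94² = 8836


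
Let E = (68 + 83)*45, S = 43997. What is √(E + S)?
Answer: 2*√12698 ≈ 225.37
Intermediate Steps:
E = 6795 (E = 151*45 = 6795)
√(E + S) = √(6795 + 43997) = √50792 = 2*√12698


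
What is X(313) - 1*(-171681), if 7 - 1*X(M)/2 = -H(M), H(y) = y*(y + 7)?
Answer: 372015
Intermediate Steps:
H(y) = y*(7 + y)
X(M) = 14 + 2*M*(7 + M) (X(M) = 14 - (-2)*M*(7 + M) = 14 + 2*M*(7 + M))
X(313) - 1*(-171681) = (14 + 2*313*(7 + 313)) - 1*(-171681) = (14 + 2*313*320) + 171681 = (14 + 200320) + 171681 = 200334 + 171681 = 372015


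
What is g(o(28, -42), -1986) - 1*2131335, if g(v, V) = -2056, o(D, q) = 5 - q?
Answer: -2133391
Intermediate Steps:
g(o(28, -42), -1986) - 1*2131335 = -2056 - 1*2131335 = -2056 - 2131335 = -2133391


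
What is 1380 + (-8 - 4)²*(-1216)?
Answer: -173724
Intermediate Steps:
1380 + (-8 - 4)²*(-1216) = 1380 + (-12)²*(-1216) = 1380 + 144*(-1216) = 1380 - 175104 = -173724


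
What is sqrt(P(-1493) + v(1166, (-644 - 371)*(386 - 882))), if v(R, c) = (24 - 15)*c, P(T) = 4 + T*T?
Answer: sqrt(6760013) ≈ 2600.0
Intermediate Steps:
P(T) = 4 + T**2
v(R, c) = 9*c
sqrt(P(-1493) + v(1166, (-644 - 371)*(386 - 882))) = sqrt((4 + (-1493)**2) + 9*((-644 - 371)*(386 - 882))) = sqrt((4 + 2229049) + 9*(-1015*(-496))) = sqrt(2229053 + 9*503440) = sqrt(2229053 + 4530960) = sqrt(6760013)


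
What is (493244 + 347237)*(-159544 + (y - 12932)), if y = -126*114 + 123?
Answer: -156932090877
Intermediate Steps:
y = -14241 (y = -14364 + 123 = -14241)
(493244 + 347237)*(-159544 + (y - 12932)) = (493244 + 347237)*(-159544 + (-14241 - 12932)) = 840481*(-159544 - 27173) = 840481*(-186717) = -156932090877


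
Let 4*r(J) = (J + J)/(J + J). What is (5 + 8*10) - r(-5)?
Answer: 339/4 ≈ 84.750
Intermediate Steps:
r(J) = ¼ (r(J) = ((J + J)/(J + J))/4 = ((2*J)/((2*J)))/4 = ((2*J)*(1/(2*J)))/4 = (¼)*1 = ¼)
(5 + 8*10) - r(-5) = (5 + 8*10) - 1*¼ = (5 + 80) - ¼ = 85 - ¼ = 339/4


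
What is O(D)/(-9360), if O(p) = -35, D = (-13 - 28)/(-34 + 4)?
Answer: 7/1872 ≈ 0.0037393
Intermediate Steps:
D = 41/30 (D = -41/(-30) = -41*(-1/30) = 41/30 ≈ 1.3667)
O(D)/(-9360) = -35/(-9360) = -35*(-1/9360) = 7/1872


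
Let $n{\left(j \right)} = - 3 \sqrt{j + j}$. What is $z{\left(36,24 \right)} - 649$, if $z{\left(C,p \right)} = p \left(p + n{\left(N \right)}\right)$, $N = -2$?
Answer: $-73 - 144 i \approx -73.0 - 144.0 i$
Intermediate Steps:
$n{\left(j \right)} = - 3 \sqrt{2} \sqrt{j}$ ($n{\left(j \right)} = - 3 \sqrt{2 j} = - 3 \sqrt{2} \sqrt{j}$)
$z{\left(C,p \right)} = p \left(p - 6 i\right)$ ($z{\left(C,p \right)} = p \left(p - 3 \sqrt{2} \sqrt{-2}\right) = p \left(p - 3 \sqrt{2} i \sqrt{2}\right) = p \left(p - 6 i\right)$)
$z{\left(36,24 \right)} - 649 = 24 \left(24 - 6 i\right) - 649 = \left(576 - 144 i\right) - 649 = -73 - 144 i$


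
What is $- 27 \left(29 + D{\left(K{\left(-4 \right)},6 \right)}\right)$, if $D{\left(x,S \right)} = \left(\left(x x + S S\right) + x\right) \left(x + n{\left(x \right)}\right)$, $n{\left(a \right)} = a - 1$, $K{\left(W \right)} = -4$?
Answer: $10881$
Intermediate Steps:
$n{\left(a \right)} = -1 + a$
$D{\left(x,S \right)} = \left(-1 + 2 x\right) \left(x + S^{2} + x^{2}\right)$ ($D{\left(x,S \right)} = \left(\left(x x + S S\right) + x\right) \left(x + \left(-1 + x\right)\right) = \left(\left(x^{2} + S^{2}\right) + x\right) \left(-1 + 2 x\right) = \left(\left(S^{2} + x^{2}\right) + x\right) \left(-1 + 2 x\right) = \left(x + S^{2} + x^{2}\right) \left(-1 + 2 x\right) = \left(-1 + 2 x\right) \left(x + S^{2} + x^{2}\right)$)
$- 27 \left(29 + D{\left(K{\left(-4 \right)},6 \right)}\right) = - 27 \left(29 + \left(\left(-4\right)^{2} - -4 - 6^{2} + 2 \left(-4\right)^{3} + 2 \left(-4\right) 6^{2}\right)\right) = - 27 \left(29 + \left(16 + 4 - 36 + 2 \left(-64\right) + 2 \left(-4\right) 36\right)\right) = - 27 \left(29 - 432\right) = \left(-27\right) \left(-403\right) = 10881$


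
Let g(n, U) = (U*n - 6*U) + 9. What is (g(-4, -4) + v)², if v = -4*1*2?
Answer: 1681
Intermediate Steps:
g(n, U) = 9 - 6*U + U*n (g(n, U) = (-6*U + U*n) + 9 = 9 - 6*U + U*n)
v = -8 (v = -4*2 = -8)
(g(-4, -4) + v)² = ((9 - 6*(-4) - 4*(-4)) - 8)² = ((9 + 24 + 16) - 8)² = (49 - 8)² = 41² = 1681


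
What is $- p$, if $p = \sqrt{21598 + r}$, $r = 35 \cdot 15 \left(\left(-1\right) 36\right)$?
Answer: $- \sqrt{2698} \approx -51.942$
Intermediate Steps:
$r = -18900$ ($r = 525 \left(-36\right) = -18900$)
$p = \sqrt{2698}$ ($p = \sqrt{21598 - 18900} = \sqrt{2698} \approx 51.942$)
$- p = - \sqrt{2698}$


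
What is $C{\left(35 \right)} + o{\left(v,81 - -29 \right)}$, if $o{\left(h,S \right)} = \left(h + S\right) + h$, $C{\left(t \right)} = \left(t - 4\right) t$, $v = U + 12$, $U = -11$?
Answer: $1197$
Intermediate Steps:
$v = 1$ ($v = -11 + 12 = 1$)
$C{\left(t \right)} = t \left(-4 + t\right)$ ($C{\left(t \right)} = \left(t - 4\right) t = \left(-4 + t\right) t = t \left(-4 + t\right)$)
$o{\left(h,S \right)} = S + 2 h$ ($o{\left(h,S \right)} = \left(S + h\right) + h = S + 2 h$)
$C{\left(35 \right)} + o{\left(v,81 - -29 \right)} = 35 \left(-4 + 35\right) + \left(\left(81 - -29\right) + 2 \cdot 1\right) = 35 \cdot 31 + \left(\left(81 + 29\right) + 2\right) = 1085 + \left(110 + 2\right) = 1085 + 112 = 1197$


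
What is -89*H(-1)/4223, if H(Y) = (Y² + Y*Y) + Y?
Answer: -89/4223 ≈ -0.021075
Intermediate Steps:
H(Y) = Y + 2*Y² (H(Y) = (Y² + Y²) + Y = 2*Y² + Y = Y + 2*Y²)
-89*H(-1)/4223 = -(-89)*(1 + 2*(-1))/4223 = -(-89)*(1 - 2)*(1/4223) = -(-89)*(-1)*(1/4223) = -89*1*(1/4223) = -89*1/4223 = -89/4223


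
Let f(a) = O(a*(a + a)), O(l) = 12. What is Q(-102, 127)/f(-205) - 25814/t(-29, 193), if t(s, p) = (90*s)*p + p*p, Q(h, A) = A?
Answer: 59552855/5597772 ≈ 10.639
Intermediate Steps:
f(a) = 12
t(s, p) = p**2 + 90*p*s (t(s, p) = 90*p*s + p**2 = p**2 + 90*p*s)
Q(-102, 127)/f(-205) - 25814/t(-29, 193) = 127/12 - 25814*1/(193*(193 + 90*(-29))) = 127*(1/12) - 25814*1/(193*(193 - 2610)) = 127/12 - 25814/(193*(-2417)) = 127/12 - 25814/(-466481) = 127/12 - 25814*(-1/466481) = 127/12 + 25814/466481 = 59552855/5597772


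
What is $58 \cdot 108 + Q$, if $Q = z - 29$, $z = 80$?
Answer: $6315$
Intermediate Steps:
$Q = 51$ ($Q = 80 - 29 = 51$)
$58 \cdot 108 + Q = 58 \cdot 108 + 51 = 6264 + 51 = 6315$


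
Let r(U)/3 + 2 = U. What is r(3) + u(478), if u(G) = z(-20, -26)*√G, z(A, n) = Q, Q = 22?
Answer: 3 + 22*√478 ≈ 483.99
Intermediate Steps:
z(A, n) = 22
u(G) = 22*√G
r(U) = -6 + 3*U
r(3) + u(478) = (-6 + 3*3) + 22*√478 = (-6 + 9) + 22*√478 = 3 + 22*√478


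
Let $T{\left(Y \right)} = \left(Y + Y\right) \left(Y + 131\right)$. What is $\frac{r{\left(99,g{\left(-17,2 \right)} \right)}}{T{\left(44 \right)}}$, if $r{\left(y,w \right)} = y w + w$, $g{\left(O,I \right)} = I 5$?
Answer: $\frac{5}{77} \approx 0.064935$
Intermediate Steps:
$g{\left(O,I \right)} = 5 I$
$r{\left(y,w \right)} = w + w y$ ($r{\left(y,w \right)} = w y + w = w + w y$)
$T{\left(Y \right)} = 2 Y \left(131 + Y\right)$
$\frac{r{\left(99,g{\left(-17,2 \right)} \right)}}{T{\left(44 \right)}} = \frac{5 \cdot 2 \left(1 + 99\right)}{2 \cdot 44 \left(131 + 44\right)} = \frac{10 \cdot 100}{2 \cdot 44 \cdot 175} = \frac{1000}{15400} = 1000 \cdot \frac{1}{15400} = \frac{5}{77}$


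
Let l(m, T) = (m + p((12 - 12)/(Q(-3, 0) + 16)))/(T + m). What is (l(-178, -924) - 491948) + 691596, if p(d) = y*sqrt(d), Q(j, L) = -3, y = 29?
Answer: 110006137/551 ≈ 1.9965e+5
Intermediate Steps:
p(d) = 29*sqrt(d)
l(m, T) = m/(T + m) (l(m, T) = (m + 29*sqrt((12 - 12)/(-3 + 16)))/(T + m) = (m + 29*sqrt(0/13))/(T + m) = (m + 29*sqrt(0*(1/13)))/(T + m) = (m + 29*sqrt(0))/(T + m) = (m + 29*0)/(T + m) = (m + 0)/(T + m) = m/(T + m))
(l(-178, -924) - 491948) + 691596 = (-178/(-924 - 178) - 491948) + 691596 = (-178/(-1102) - 491948) + 691596 = (-178*(-1/1102) - 491948) + 691596 = (89/551 - 491948) + 691596 = -271063259/551 + 691596 = 110006137/551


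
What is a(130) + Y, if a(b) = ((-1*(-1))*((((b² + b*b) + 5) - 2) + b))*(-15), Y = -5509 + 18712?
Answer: -495792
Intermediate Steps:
Y = 13203
a(b) = -45 - 30*b² - 15*b (a(b) = (1*((((b² + b²) + 5) - 2) + b))*(-15) = (1*(((2*b² + 5) - 2) + b))*(-15) = (1*(((5 + 2*b²) - 2) + b))*(-15) = (1*((3 + 2*b²) + b))*(-15) = (1*(3 + b + 2*b²))*(-15) = (3 + b + 2*b²)*(-15) = -45 - 30*b² - 15*b)
a(130) + Y = (-45 - 30*130² - 15*130) + 13203 = (-45 - 30*16900 - 1950) + 13203 = (-45 - 507000 - 1950) + 13203 = -508995 + 13203 = -495792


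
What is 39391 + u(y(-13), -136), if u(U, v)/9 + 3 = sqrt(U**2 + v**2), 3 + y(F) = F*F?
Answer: 39364 + 18*sqrt(11513) ≈ 41295.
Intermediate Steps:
y(F) = -3 + F**2 (y(F) = -3 + F*F = -3 + F**2)
u(U, v) = -27 + 9*sqrt(U**2 + v**2)
39391 + u(y(-13), -136) = 39391 + (-27 + 9*sqrt((-3 + (-13)**2)**2 + (-136)**2)) = 39391 + (-27 + 9*sqrt((-3 + 169)**2 + 18496)) = 39391 + (-27 + 9*sqrt(166**2 + 18496)) = 39391 + (-27 + 9*sqrt(27556 + 18496)) = 39391 + (-27 + 9*sqrt(46052)) = 39391 + (-27 + 9*(2*sqrt(11513))) = 39391 + (-27 + 18*sqrt(11513)) = 39364 + 18*sqrt(11513)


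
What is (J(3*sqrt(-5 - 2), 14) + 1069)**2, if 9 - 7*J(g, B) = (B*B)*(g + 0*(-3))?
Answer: 53709856/49 - 179808*I*sqrt(7) ≈ 1.0961e+6 - 4.7573e+5*I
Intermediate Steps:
J(g, B) = 9/7 - g*B**2/7 (J(g, B) = 9/7 - B*B*(g + 0*(-3))/7 = 9/7 - B**2*(g + 0)/7 = 9/7 - B**2*g/7 = 9/7 - g*B**2/7)
(J(3*sqrt(-5 - 2), 14) + 1069)**2 = ((9/7 - 1/7*3*sqrt(-5 - 2)*14**2) + 1069)**2 = ((9/7 - 1/7*3*sqrt(-7)*196) + 1069)**2 = ((9/7 - 1/7*3*(I*sqrt(7))*196) + 1069)**2 = ((9/7 - 1/7*3*I*sqrt(7)*196) + 1069)**2 = ((9/7 - 84*I*sqrt(7)) + 1069)**2 = (7492/7 - 84*I*sqrt(7))**2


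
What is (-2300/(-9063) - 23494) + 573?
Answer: -207730723/9063 ≈ -22921.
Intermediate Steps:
(-2300/(-9063) - 23494) + 573 = (-2300*(-1/9063) - 23494) + 573 = (2300/9063 - 23494) + 573 = -212923822/9063 + 573 = -207730723/9063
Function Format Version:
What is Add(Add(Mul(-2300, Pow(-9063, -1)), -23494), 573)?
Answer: Rational(-207730723, 9063) ≈ -22921.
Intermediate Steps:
Add(Add(Mul(-2300, Pow(-9063, -1)), -23494), 573) = Add(Add(Mul(-2300, Rational(-1, 9063)), -23494), 573) = Add(Add(Rational(2300, 9063), -23494), 573) = Add(Rational(-212923822, 9063), 573) = Rational(-207730723, 9063)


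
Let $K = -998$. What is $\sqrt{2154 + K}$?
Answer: $34$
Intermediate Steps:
$\sqrt{2154 + K} = \sqrt{2154 - 998} = \sqrt{1156} = 34$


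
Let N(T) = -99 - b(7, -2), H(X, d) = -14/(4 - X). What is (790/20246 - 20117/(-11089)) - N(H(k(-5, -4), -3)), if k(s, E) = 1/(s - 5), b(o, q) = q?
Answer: 11096657405/112253947 ≈ 98.853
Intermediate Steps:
k(s, E) = 1/(-5 + s)
N(T) = -97 (N(T) = -99 - 1*(-2) = -99 + 2 = -97)
(790/20246 - 20117/(-11089)) - N(H(k(-5, -4), -3)) = (790/20246 - 20117/(-11089)) - 1*(-97) = (790*(1/20246) - 20117*(-1/11089)) + 97 = (395/10123 + 20117/11089) + 97 = 208024546/112253947 + 97 = 11096657405/112253947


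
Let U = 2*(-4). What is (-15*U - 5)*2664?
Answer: 306360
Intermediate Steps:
U = -8
(-15*U - 5)*2664 = (-15*(-8) - 5)*2664 = (120 - 5)*2664 = 115*2664 = 306360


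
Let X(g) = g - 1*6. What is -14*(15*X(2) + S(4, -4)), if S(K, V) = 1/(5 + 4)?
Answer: 7546/9 ≈ 838.44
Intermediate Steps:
S(K, V) = 1/9
X(g) = -6 + g (X(g) = g - 6 = -6 + g)
-14*(15*X(2) + S(4, -4)) = -14*(15*(-6 + 2) + 1/9) = -14*(15*(-4) + 1/9) = -14*(-60 + 1/9) = -14*(-539/9) = 7546/9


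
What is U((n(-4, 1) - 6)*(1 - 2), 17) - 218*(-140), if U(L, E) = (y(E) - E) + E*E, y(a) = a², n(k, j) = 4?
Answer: 31081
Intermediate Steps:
U(L, E) = -E + 2*E² (U(L, E) = (E² - E) + E*E = (E² - E) + E² = -E + 2*E²)
U((n(-4, 1) - 6)*(1 - 2), 17) - 218*(-140) = 17*(-1 + 2*17) - 218*(-140) = 17*(-1 + 34) + 30520 = 17*33 + 30520 = 561 + 30520 = 31081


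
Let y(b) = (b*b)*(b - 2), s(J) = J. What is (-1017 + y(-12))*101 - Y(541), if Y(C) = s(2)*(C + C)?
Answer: -308497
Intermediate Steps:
y(b) = b²*(-2 + b)
Y(C) = 4*C (Y(C) = 2*(C + C) = 2*(2*C) = 4*C)
(-1017 + y(-12))*101 - Y(541) = (-1017 + (-12)²*(-2 - 12))*101 - 4*541 = (-1017 + 144*(-14))*101 - 1*2164 = (-1017 - 2016)*101 - 2164 = -3033*101 - 2164 = -306333 - 2164 = -308497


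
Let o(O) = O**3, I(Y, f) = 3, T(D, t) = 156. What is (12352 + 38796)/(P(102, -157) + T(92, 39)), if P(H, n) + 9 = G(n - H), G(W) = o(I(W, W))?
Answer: 25574/87 ≈ 293.95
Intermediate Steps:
G(W) = 27 (G(W) = 3**3 = 27)
P(H, n) = 18 (P(H, n) = -9 + 27 = 18)
(12352 + 38796)/(P(102, -157) + T(92, 39)) = (12352 + 38796)/(18 + 156) = 51148/174 = 51148*(1/174) = 25574/87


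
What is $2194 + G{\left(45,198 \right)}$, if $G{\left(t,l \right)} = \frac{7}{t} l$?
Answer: $\frac{11124}{5} \approx 2224.8$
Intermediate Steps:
$G{\left(t,l \right)} = \frac{7 l}{t}$
$2194 + G{\left(45,198 \right)} = 2194 + 7 \cdot 198 \cdot \frac{1}{45} = 2194 + \frac{154}{5} = \frac{11124}{5}$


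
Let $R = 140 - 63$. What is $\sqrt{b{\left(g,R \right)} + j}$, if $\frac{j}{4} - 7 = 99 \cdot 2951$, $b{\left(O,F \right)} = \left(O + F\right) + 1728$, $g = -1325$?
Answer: $4 \sqrt{73069} \approx 1081.3$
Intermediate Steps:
$R = 77$ ($R = 140 - 63 = 77$)
$b{\left(O,F \right)} = 1728 + F + O$ ($b{\left(O,F \right)} = \left(F + O\right) + 1728 = 1728 + F + O$)
$j = 1168624$ ($j = 28 + 4 \cdot 99 \cdot 2951 = 28 + 4 \cdot 292149 = 28 + 1168596 = 1168624$)
$\sqrt{b{\left(g,R \right)} + j} = \sqrt{\left(1728 + 77 - 1325\right) + 1168624} = \sqrt{480 + 1168624} = \sqrt{1169104} = 4 \sqrt{73069}$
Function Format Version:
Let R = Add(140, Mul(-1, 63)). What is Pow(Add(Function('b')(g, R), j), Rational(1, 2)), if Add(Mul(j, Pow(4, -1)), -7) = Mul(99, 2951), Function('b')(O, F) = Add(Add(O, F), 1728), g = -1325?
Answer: Mul(4, Pow(73069, Rational(1, 2))) ≈ 1081.3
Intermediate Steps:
R = 77 (R = Add(140, -63) = 77)
Function('b')(O, F) = Add(1728, F, O) (Function('b')(O, F) = Add(Add(F, O), 1728) = Add(1728, F, O))
j = 1168624 (j = Add(28, Mul(4, Mul(99, 2951))) = Add(28, Mul(4, 292149)) = Add(28, 1168596) = 1168624)
Pow(Add(Function('b')(g, R), j), Rational(1, 2)) = Pow(Add(Add(1728, 77, -1325), 1168624), Rational(1, 2)) = Pow(Add(480, 1168624), Rational(1, 2)) = Pow(1169104, Rational(1, 2)) = Mul(4, Pow(73069, Rational(1, 2)))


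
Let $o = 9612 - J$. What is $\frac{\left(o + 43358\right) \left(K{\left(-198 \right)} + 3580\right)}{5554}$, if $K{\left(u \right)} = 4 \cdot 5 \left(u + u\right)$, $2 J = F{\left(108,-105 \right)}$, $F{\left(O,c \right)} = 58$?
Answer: $- \frac{114881970}{2777} \approx -41369.0$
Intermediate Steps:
$J = 29$ ($J = \frac{1}{2} \cdot 58 = 29$)
$K{\left(u \right)} = 40 u$ ($K{\left(u \right)} = 20 \cdot 2 u = 40 u$)
$o = 9583$ ($o = 9612 - 29 = 9583$)
$\frac{\left(o + 43358\right) \left(K{\left(-198 \right)} + 3580\right)}{5554} = \frac{\left(9583 + 43358\right) \left(40 \left(-198\right) + 3580\right)}{5554} = 52941 \left(-7920 + 3580\right) \frac{1}{5554} = 52941 \left(-4340\right) \frac{1}{5554} = \left(-229763940\right) \frac{1}{5554} = - \frac{114881970}{2777}$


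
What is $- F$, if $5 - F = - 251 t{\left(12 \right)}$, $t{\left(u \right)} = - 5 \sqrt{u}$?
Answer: $-5 + 2510 \sqrt{3} \approx 4342.4$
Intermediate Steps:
$F = 5 - 2510 \sqrt{3}$ ($F = 5 - - 251 \left(- 5 \sqrt{12}\right) = 5 - - 251 \left(- 5 \cdot 2 \sqrt{3}\right) = 5 - - 251 \left(- 10 \sqrt{3}\right) = 5 - 2510 \sqrt{3} \approx -4342.4$)
$- F = - (5 - 2510 \sqrt{3}) = -5 + 2510 \sqrt{3}$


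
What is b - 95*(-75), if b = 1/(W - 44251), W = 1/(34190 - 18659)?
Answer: 4896743729469/687262280 ≈ 7125.0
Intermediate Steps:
W = 1/15531 ≈ 6.4387e-5
b = -15531/687262280 (b = 1/(1/15531 - 44251) = 1/(-687262280/15531) = -15531/687262280 ≈ -2.2598e-5)
b - 95*(-75) = -15531/687262280 - 95*(-75) = -15531/687262280 - 1*(-7125) = -15531/687262280 + 7125 = 4896743729469/687262280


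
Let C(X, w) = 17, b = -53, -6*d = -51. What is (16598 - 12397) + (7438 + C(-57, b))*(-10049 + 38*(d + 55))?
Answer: -56922179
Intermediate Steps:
d = 17/2 (d = -⅙*(-51) = 17/2 ≈ 8.5000)
(16598 - 12397) + (7438 + C(-57, b))*(-10049 + 38*(d + 55)) = (16598 - 12397) + (7438 + 17)*(-10049 + 38*(17/2 + 55)) = 4201 + 7455*(-10049 + 38*(127/2)) = 4201 + 7455*(-10049 + 2413) = 4201 + 7455*(-7636) = 4201 - 56926380 = -56922179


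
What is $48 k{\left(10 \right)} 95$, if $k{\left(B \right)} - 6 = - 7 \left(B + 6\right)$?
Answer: $-483360$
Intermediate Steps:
$k{\left(B \right)} = -36 - 7 B$ ($k{\left(B \right)} = 6 - 7 \left(B + 6\right) = 6 - 7 \left(6 + B\right) = 6 - \left(42 + 7 B\right) = -36 - 7 B$)
$48 k{\left(10 \right)} 95 = 48 \left(-36 - 70\right) 95 = 48 \left(-106\right) 95 = \left(-5088\right) 95 = -483360$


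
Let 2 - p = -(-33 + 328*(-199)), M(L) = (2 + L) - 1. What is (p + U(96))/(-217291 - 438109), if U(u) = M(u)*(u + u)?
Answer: 46679/655400 ≈ 0.071222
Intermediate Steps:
M(L) = 1 + L
p = -65303 (p = 2 - (-1)*(-33 + 328*(-199)) = 2 - (-1)*(-33 - 65272) = 2 - (-1)*(-65305) = 2 - 1*65305 = 2 - 65305 = -65303)
U(u) = 2*u*(1 + u) (U(u) = (1 + u)*(u + u) = (1 + u)*(2*u) = 2*u*(1 + u))
(p + U(96))/(-217291 - 438109) = (-65303 + 2*96*(1 + 96))/(-217291 - 438109) = (-65303 + 2*96*97)/(-655400) = (-65303 + 18624)*(-1/655400) = -46679*(-1/655400) = 46679/655400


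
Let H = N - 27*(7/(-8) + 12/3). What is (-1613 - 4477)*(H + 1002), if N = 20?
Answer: -22840545/4 ≈ -5.7101e+6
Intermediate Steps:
H = -515/8 (H = 20 - 27*(7/(-8) + 12/3) = 20 - 27*(7*(-1/8) + 12*(1/3)) = 20 - 27*(-7/8 + 4) = 20 - 27*25/8 = 20 - 675/8 = -515/8 ≈ -64.375)
(-1613 - 4477)*(H + 1002) = (-1613 - 4477)*(-515/8 + 1002) = -6090*7501/8 = -22840545/4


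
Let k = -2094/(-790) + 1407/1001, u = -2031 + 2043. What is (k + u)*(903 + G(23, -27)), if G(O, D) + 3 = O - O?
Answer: 163248480/11297 ≈ 14451.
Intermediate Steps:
G(O, D) = -3 (G(O, D) = -3 + (O - O) = -3 + 0 = -3)
u = 12
k = 229116/56485 (k = -2094*(-1/790) + 1407*(1/1001) = 1047/395 + 201/143 = 229116/56485 ≈ 4.0562)
(k + u)*(903 + G(23, -27)) = (229116/56485 + 12)*(903 - 3) = (906936/56485)*900 = 163248480/11297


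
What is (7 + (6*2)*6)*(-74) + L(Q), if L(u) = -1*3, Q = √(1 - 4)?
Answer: -5849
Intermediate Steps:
Q = I*√3 (Q = √(-3) = I*√3 ≈ 1.732*I)
L(u) = -3
(7 + (6*2)*6)*(-74) + L(Q) = (7 + (6*2)*6)*(-74) - 3 = (7 + 12*6)*(-74) - 3 = (7 + 72)*(-74) - 3 = 79*(-74) - 3 = -5846 - 3 = -5849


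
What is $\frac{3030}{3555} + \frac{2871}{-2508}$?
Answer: $- \frac{5267}{18012} \approx -0.29242$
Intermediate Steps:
$\frac{3030}{3555} + \frac{2871}{-2508} = 3030 \cdot \frac{1}{3555} + 2871 \left(- \frac{1}{2508}\right) = \frac{202}{237} - \frac{87}{76} = - \frac{5267}{18012}$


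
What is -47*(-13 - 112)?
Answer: 5875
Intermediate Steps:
-47*(-13 - 112) = -47*(-125) = 5875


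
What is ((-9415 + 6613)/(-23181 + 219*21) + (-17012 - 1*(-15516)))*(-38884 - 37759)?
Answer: 355059810735/3097 ≈ 1.1465e+8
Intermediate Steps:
((-9415 + 6613)/(-23181 + 219*21) + (-17012 - 1*(-15516)))*(-38884 - 37759) = (-2802/(-23181 + 4599) + (-17012 + 15516))*(-76643) = (-2802/(-18582) - 1496)*(-76643) = (-2802*(-1/18582) - 1496)*(-76643) = (467/3097 - 1496)*(-76643) = -4632645/3097*(-76643) = 355059810735/3097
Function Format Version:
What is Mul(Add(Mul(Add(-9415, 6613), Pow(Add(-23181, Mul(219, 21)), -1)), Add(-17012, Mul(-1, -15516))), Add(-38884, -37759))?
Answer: Rational(355059810735, 3097) ≈ 1.1465e+8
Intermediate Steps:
Mul(Add(Mul(Add(-9415, 6613), Pow(Add(-23181, Mul(219, 21)), -1)), Add(-17012, Mul(-1, -15516))), Add(-38884, -37759)) = Mul(Add(Mul(-2802, Pow(Add(-23181, 4599), -1)), Add(-17012, 15516)), -76643) = Mul(Add(Mul(-2802, Pow(-18582, -1)), -1496), -76643) = Mul(Add(Mul(-2802, Rational(-1, 18582)), -1496), -76643) = Mul(Add(Rational(467, 3097), -1496), -76643) = Mul(Rational(-4632645, 3097), -76643) = Rational(355059810735, 3097)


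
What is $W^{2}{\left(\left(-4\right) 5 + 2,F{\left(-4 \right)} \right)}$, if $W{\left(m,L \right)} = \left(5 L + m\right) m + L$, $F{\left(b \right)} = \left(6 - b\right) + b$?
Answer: $44100$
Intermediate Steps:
$F{\left(b \right)} = 6$
$W{\left(m,L \right)} = L + m \left(m + 5 L\right)$ ($W{\left(m,L \right)} = \left(m + 5 L\right) m + L = m \left(m + 5 L\right) + L = L + m \left(m + 5 L\right)$)
$W^{2}{\left(\left(-4\right) 5 + 2,F{\left(-4 \right)} \right)} = \left(6 + \left(\left(-4\right) 5 + 2\right)^{2} + 5 \cdot 6 \left(\left(-4\right) 5 + 2\right)\right)^{2} = \left(6 + \left(-20 + 2\right)^{2} + 5 \cdot 6 \left(-20 + 2\right)\right)^{2} = \left(6 + \left(-18\right)^{2} + 5 \cdot 6 \left(-18\right)\right)^{2} = \left(6 + 324 - 540\right)^{2} = \left(-210\right)^{2} = 44100$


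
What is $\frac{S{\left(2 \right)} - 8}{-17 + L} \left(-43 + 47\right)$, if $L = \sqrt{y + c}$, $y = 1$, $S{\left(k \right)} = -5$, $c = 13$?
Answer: $\frac{884}{275} + \frac{52 \sqrt{14}}{275} \approx 3.9221$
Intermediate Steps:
$L = \sqrt{14}$ ($L = \sqrt{1 + 13} = \sqrt{14} \approx 3.7417$)
$\frac{S{\left(2 \right)} - 8}{-17 + L} \left(-43 + 47\right) = \frac{-5 - 8}{-17 + \sqrt{14}} \left(-43 + 47\right) = - \frac{13}{-17 + \sqrt{14}} \cdot 4 = - \frac{52}{-17 + \sqrt{14}}$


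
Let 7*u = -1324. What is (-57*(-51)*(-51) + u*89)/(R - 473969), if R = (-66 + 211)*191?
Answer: 1155635/3123918 ≈ 0.36993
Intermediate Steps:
u = -1324/7 (u = (1/7)*(-1324) = -1324/7 ≈ -189.14)
R = 27695 (R = 145*191 = 27695)
(-57*(-51)*(-51) + u*89)/(R - 473969) = (-57*(-51)*(-51) - 1324/7*89)/(27695 - 473969) = (2907*(-51) - 117836/7)/(-446274) = (-148257 - 117836/7)*(-1/446274) = -1155635/7*(-1/446274) = 1155635/3123918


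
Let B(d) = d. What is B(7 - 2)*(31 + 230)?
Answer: 1305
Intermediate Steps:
B(7 - 2)*(31 + 230) = (7 - 2)*(31 + 230) = 5*261 = 1305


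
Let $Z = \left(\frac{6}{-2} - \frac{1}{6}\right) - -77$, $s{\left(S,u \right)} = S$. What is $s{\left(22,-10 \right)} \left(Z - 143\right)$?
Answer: $- \frac{4565}{3} \approx -1521.7$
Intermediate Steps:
$Z = \frac{443}{6}$ ($Z = \left(6 \left(- \frac{1}{2}\right) - \frac{1}{6}\right) + 77 = \left(-3 - \frac{1}{6}\right) + 77 = - \frac{19}{6} + 77 = \frac{443}{6} \approx 73.833$)
$s{\left(22,-10 \right)} \left(Z - 143\right) = 22 \left(\frac{443}{6} - 143\right) = 22 \left(- \frac{415}{6}\right) = - \frac{4565}{3}$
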